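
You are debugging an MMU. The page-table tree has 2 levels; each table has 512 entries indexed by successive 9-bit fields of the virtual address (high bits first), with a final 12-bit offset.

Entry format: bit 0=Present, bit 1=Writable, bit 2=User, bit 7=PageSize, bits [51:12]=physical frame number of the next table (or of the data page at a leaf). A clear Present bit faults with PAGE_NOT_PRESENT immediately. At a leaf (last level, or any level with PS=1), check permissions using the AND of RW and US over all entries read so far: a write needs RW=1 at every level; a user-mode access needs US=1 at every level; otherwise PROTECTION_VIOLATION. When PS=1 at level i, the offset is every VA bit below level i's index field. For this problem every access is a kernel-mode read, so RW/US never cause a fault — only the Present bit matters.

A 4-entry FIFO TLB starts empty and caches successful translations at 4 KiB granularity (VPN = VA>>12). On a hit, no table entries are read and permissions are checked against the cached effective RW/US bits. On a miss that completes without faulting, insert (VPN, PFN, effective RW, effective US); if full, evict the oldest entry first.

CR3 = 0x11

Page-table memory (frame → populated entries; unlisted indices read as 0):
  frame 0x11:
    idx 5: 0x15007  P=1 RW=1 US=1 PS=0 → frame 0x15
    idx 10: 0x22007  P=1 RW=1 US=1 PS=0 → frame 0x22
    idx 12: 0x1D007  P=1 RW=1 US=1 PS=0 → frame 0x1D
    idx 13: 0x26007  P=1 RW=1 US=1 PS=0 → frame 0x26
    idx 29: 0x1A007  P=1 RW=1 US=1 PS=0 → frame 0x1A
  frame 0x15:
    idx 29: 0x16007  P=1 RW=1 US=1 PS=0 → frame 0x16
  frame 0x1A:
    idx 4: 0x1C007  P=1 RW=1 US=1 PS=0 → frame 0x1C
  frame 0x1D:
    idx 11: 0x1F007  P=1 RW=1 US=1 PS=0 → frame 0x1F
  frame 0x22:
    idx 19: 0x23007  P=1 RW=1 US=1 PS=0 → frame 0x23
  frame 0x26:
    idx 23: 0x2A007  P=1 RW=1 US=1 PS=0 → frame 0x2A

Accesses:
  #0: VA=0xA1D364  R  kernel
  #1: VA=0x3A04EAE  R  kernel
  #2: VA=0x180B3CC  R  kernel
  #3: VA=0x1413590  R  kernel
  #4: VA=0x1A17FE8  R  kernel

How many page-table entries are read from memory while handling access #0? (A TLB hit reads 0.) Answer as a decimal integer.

Per-access translation:
#0 VA=0xA1D364 (r,kernel):
  L0 @0x11[5] → 0x15007  P=1,RW=1,US=1,PS=0
  L1 @0x15[29] → 0x16007  P=1,RW=1,US=1,PS=0
  ⇒ phys 0x16364  [2 reads]
#1 VA=0x3A04EAE (r,kernel):
  L0 @0x11[29] → 0x1A007  P=1,RW=1,US=1,PS=0
  L1 @0x1A[4] → 0x1C007  P=1,RW=1,US=1,PS=0
  ⇒ phys 0x1CEAE  [2 reads]
#2 VA=0x180B3CC (r,kernel):
  L0 @0x11[12] → 0x1D007  P=1,RW=1,US=1,PS=0
  L1 @0x1D[11] → 0x1F007  P=1,RW=1,US=1,PS=0
  ⇒ phys 0x1F3CC  [2 reads]
#3 VA=0x1413590 (r,kernel):
  L0 @0x11[10] → 0x22007  P=1,RW=1,US=1,PS=0
  L1 @0x22[19] → 0x23007  P=1,RW=1,US=1,PS=0
  ⇒ phys 0x23590  [2 reads]
#4 VA=0x1A17FE8 (r,kernel):
  L0 @0x11[13] → 0x26007  P=1,RW=1,US=1,PS=0
  L1 @0x26[23] → 0x2A007  P=1,RW=1,US=1,PS=0
  ⇒ phys 0x2AFE8  [2 reads]

Entries read for #0: 2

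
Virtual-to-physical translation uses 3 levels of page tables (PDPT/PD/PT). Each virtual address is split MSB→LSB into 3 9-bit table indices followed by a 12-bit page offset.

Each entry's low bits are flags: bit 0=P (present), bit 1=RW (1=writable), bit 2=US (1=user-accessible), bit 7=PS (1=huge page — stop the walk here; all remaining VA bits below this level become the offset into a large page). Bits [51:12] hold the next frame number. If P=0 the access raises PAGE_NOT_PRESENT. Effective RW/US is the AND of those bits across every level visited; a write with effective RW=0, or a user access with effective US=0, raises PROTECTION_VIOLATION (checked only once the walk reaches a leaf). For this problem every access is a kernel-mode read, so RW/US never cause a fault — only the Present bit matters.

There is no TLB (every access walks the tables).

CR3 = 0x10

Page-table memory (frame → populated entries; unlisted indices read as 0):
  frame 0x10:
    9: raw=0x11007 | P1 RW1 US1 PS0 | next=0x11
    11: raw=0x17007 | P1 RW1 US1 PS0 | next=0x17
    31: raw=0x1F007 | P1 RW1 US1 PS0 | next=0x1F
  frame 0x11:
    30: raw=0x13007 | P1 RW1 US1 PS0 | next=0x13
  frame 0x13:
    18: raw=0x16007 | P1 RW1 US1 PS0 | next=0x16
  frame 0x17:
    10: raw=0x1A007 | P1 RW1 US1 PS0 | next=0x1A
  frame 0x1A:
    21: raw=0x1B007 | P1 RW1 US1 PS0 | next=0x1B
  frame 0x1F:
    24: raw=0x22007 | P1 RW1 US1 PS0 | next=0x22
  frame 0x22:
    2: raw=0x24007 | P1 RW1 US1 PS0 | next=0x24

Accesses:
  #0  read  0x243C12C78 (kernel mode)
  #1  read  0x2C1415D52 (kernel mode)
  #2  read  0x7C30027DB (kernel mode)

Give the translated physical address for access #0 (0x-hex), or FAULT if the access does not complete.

Trace:
#0 VA=0x243C12C78 (r,kernel):
  lvl0: tbl 0x10, slot 9 ⇒ 0x11007 (P1/RW1/US1/PS0)
  lvl1: tbl 0x11, slot 30 ⇒ 0x13007 (P1/RW1/US1/PS0)
  lvl2: tbl 0x13, slot 18 ⇒ 0x16007 (P1/RW1/US1/PS0)
  → PA=0x16C78  (3 entries read)
#1 VA=0x2C1415D52 (r,kernel):
  lvl0: tbl 0x10, slot 11 ⇒ 0x17007 (P1/RW1/US1/PS0)
  lvl1: tbl 0x17, slot 10 ⇒ 0x1A007 (P1/RW1/US1/PS0)
  lvl2: tbl 0x1A, slot 21 ⇒ 0x1B007 (P1/RW1/US1/PS0)
  → PA=0x1BD52  (3 entries read)
#2 VA=0x7C30027DB (r,kernel):
  lvl0: tbl 0x10, slot 31 ⇒ 0x1F007 (P1/RW1/US1/PS0)
  lvl1: tbl 0x1F, slot 24 ⇒ 0x22007 (P1/RW1/US1/PS0)
  lvl2: tbl 0x22, slot 2 ⇒ 0x24007 (P1/RW1/US1/PS0)
  → PA=0x247DB  (3 entries read)

Access #0 PA: 0x16C78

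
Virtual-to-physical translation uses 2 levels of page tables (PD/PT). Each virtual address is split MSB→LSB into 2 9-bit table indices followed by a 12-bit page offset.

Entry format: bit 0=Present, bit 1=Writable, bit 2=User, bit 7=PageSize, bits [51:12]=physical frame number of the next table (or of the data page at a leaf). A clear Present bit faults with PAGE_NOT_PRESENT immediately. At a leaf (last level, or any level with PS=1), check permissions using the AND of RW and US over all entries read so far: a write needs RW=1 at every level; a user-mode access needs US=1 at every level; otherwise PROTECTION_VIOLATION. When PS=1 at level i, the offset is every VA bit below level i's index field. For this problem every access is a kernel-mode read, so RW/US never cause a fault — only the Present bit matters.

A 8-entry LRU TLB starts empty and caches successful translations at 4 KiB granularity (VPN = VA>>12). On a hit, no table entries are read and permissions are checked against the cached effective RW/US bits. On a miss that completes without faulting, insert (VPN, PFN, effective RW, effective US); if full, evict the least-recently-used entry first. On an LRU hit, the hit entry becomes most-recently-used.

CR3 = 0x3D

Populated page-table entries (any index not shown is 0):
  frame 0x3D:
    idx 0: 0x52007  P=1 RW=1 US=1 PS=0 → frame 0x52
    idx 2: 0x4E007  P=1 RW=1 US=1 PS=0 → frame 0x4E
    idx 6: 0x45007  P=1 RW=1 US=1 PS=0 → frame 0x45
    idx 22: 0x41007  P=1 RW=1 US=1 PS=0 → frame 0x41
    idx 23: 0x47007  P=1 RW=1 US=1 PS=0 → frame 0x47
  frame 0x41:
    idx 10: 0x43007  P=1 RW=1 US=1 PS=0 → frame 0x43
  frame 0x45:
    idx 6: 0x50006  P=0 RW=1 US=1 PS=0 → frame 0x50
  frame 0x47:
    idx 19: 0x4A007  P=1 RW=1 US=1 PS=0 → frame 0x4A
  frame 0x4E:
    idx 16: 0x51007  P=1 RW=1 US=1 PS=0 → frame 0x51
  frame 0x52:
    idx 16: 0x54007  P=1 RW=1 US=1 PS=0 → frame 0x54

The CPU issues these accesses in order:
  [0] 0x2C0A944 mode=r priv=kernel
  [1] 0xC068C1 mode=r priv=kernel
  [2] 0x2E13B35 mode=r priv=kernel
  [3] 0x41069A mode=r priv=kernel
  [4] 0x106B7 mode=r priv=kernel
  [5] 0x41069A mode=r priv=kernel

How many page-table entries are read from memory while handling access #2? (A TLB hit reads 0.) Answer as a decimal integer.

Per-access translation:
#0 VA=0x2C0A944 (r,kernel):
  L0 @0x3D[22] → 0x41007  P=1,RW=1,US=1,PS=0
  L1 @0x41[10] → 0x43007  P=1,RW=1,US=1,PS=0
  → PA=0x43944  (2 entries read)
#1 VA=0xC068C1 (r,kernel):
  L0 @0x3D[6] → 0x45007  P=1,RW=1,US=1,PS=0
  L1 @0x45[6] → 0x50006  P=0,RW=1,US=1,PS=0
  ✗ PAGE_NOT_PRESENT  [2 reads]
#2 VA=0x2E13B35 (r,kernel):
  L0 @0x3D[23] → 0x47007  P=1,RW=1,US=1,PS=0
  L1 @0x47[19] → 0x4A007  P=1,RW=1,US=1,PS=0
  → PA=0x4AB35  (2 entries read)
#3 VA=0x41069A (r,kernel):
  L0 @0x3D[2] → 0x4E007  P=1,RW=1,US=1,PS=0
  L1 @0x4E[16] → 0x51007  P=1,RW=1,US=1,PS=0
  → PA=0x5169A  (2 entries read)
#4 VA=0x106B7 (r,kernel):
  L0 @0x3D[0] → 0x52007  P=1,RW=1,US=1,PS=0
  L1 @0x52[16] → 0x54007  P=1,RW=1,US=1,PS=0
  → PA=0x546B7  (2 entries read)
#5 VA=0x41069A (r,kernel):
  TLB hit vpn=0x410 → PA=0x5169A

Entries read for #2: 2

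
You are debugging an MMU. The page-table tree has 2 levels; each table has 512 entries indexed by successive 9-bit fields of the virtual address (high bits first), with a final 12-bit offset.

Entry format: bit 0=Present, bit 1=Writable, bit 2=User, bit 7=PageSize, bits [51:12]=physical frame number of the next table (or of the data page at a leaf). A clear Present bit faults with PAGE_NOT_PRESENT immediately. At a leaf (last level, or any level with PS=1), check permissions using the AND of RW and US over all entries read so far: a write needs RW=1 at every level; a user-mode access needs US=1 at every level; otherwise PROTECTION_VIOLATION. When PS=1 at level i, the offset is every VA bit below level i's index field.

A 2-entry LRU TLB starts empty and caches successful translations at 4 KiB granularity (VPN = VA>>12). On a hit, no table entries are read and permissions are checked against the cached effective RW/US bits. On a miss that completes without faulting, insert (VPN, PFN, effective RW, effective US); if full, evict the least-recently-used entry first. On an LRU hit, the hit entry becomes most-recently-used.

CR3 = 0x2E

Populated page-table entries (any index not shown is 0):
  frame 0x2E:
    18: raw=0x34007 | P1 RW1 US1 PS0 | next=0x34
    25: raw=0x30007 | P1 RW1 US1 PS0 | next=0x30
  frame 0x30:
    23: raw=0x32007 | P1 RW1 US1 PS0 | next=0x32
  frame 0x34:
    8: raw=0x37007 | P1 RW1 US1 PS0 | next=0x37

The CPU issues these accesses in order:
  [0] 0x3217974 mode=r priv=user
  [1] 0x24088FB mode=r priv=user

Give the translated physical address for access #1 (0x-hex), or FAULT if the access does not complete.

Per-access translation:
#0 VA=0x3217974 (r,user):
  [0] read 0x2E idx=25: raw=0x30007 flags P=1 W=1 U=1 S=0
  [1] read 0x30 idx=23: raw=0x32007 flags P=1 W=1 U=1 S=0
  → PA=0x32974  (2 entries read)
#1 VA=0x24088FB (r,user):
  [0] read 0x2E idx=18: raw=0x34007 flags P=1 W=1 U=1 S=0
  [1] read 0x34 idx=8: raw=0x37007 flags P=1 W=1 U=1 S=0
  → PA=0x378FB  (2 entries read)

Access #1 PA: 0x378FB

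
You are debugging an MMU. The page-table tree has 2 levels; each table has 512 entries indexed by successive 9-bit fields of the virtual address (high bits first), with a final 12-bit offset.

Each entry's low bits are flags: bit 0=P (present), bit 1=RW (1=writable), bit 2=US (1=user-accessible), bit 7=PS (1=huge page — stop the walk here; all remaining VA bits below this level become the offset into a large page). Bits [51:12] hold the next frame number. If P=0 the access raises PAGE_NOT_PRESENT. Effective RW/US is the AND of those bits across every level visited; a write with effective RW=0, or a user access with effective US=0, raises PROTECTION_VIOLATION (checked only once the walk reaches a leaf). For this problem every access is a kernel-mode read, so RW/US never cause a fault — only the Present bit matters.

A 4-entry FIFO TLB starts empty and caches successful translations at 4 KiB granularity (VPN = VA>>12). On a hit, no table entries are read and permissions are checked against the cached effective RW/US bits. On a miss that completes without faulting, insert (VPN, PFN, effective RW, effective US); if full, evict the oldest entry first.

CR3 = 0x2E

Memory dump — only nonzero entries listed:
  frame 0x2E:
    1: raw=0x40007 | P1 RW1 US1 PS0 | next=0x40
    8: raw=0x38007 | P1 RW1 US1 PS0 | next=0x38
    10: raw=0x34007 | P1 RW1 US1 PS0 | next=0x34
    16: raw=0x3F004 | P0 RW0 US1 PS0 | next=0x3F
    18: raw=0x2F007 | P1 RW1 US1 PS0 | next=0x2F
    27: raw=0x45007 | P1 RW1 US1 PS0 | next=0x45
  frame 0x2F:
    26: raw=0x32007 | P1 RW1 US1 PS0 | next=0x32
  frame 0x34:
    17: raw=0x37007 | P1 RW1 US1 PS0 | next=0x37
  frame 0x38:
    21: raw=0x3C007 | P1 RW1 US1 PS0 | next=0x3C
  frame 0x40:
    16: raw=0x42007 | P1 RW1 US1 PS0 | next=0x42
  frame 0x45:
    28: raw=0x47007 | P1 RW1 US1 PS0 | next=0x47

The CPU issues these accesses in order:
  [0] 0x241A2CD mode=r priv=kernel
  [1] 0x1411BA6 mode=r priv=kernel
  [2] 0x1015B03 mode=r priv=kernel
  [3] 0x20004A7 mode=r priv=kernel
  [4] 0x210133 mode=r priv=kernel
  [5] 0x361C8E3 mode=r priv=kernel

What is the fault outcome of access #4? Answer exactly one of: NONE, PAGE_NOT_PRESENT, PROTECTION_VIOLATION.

Per-access translation:
#0 VA=0x241A2CD (r,kernel):
  L0 @0x2E[18] → 0x2F007  P=1,RW=1,US=1,PS=0
  L1 @0x2F[26] → 0x32007  P=1,RW=1,US=1,PS=0
  ⇒ phys 0x322CD  [2 reads]
#1 VA=0x1411BA6 (r,kernel):
  L0 @0x2E[10] → 0x34007  P=1,RW=1,US=1,PS=0
  L1 @0x34[17] → 0x37007  P=1,RW=1,US=1,PS=0
  ⇒ phys 0x37BA6  [2 reads]
#2 VA=0x1015B03 (r,kernel):
  L0 @0x2E[8] → 0x38007  P=1,RW=1,US=1,PS=0
  L1 @0x38[21] → 0x3C007  P=1,RW=1,US=1,PS=0
  ⇒ phys 0x3CB03  [2 reads]
#3 VA=0x20004A7 (r,kernel):
  L0 @0x2E[16] → 0x3F004  P=0,RW=0,US=1,PS=0
  → PAGE_NOT_PRESENT  (1 entries read)
#4 VA=0x210133 (r,kernel):
  L0 @0x2E[1] → 0x40007  P=1,RW=1,US=1,PS=0
  L1 @0x40[16] → 0x42007  P=1,RW=1,US=1,PS=0
  ⇒ phys 0x42133  [2 reads]
#5 VA=0x361C8E3 (r,kernel):
  L0 @0x2E[27] → 0x45007  P=1,RW=1,US=1,PS=0
  L1 @0x45[28] → 0x47007  P=1,RW=1,US=1,PS=0
  ⇒ phys 0x478E3  [2 reads]

Access #4 fault: NONE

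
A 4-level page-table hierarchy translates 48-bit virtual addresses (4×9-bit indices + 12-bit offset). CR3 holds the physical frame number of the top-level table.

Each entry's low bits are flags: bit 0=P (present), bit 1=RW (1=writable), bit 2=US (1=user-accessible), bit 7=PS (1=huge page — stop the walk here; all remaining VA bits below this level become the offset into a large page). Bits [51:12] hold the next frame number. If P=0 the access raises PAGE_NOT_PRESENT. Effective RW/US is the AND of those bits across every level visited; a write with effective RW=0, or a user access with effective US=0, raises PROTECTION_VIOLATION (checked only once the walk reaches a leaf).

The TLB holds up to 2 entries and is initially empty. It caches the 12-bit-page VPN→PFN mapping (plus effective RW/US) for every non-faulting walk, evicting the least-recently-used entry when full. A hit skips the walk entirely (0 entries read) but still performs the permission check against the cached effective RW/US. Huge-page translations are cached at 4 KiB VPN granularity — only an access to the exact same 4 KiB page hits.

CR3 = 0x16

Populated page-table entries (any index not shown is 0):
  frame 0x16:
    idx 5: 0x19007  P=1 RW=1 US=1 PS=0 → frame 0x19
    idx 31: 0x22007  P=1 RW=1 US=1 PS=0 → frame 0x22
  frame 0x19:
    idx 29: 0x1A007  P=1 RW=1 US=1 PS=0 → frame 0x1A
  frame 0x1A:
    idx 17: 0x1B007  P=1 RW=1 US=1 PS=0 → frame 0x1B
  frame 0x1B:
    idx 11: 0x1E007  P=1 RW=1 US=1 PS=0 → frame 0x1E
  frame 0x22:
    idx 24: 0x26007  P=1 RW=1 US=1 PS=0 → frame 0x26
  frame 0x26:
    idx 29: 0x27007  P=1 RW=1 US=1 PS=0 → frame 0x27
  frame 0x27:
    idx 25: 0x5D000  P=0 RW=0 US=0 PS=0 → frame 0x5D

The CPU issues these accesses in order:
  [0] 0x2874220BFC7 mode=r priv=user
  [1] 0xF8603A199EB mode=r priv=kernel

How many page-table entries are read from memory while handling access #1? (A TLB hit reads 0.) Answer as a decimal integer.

Per-access translation:
#0 VA=0x2874220BFC7 (r,user):
  L0: frame=0x16 idx=5 entry=0x19007 [P=1 RW=1 US=1 PS=0]
  L1: frame=0x19 idx=29 entry=0x1A007 [P=1 RW=1 US=1 PS=0]
  L2: frame=0x1A idx=17 entry=0x1B007 [P=1 RW=1 US=1 PS=0]
  L3: frame=0x1B idx=11 entry=0x1E007 [P=1 RW=1 US=1 PS=0]
  ✓ 0x1EFC7  — 4 lookups
#1 VA=0xF8603A199EB (r,kernel):
  L0: frame=0x16 idx=31 entry=0x22007 [P=1 RW=1 US=1 PS=0]
  L1: frame=0x22 idx=24 entry=0x26007 [P=1 RW=1 US=1 PS=0]
  L2: frame=0x26 idx=29 entry=0x27007 [P=1 RW=1 US=1 PS=0]
  L3: frame=0x27 idx=25 entry=0x5D000 [P=0 RW=0 US=0 PS=0]
  ✗ PAGE_NOT_PRESENT  [4 reads]

Entries read for #1: 4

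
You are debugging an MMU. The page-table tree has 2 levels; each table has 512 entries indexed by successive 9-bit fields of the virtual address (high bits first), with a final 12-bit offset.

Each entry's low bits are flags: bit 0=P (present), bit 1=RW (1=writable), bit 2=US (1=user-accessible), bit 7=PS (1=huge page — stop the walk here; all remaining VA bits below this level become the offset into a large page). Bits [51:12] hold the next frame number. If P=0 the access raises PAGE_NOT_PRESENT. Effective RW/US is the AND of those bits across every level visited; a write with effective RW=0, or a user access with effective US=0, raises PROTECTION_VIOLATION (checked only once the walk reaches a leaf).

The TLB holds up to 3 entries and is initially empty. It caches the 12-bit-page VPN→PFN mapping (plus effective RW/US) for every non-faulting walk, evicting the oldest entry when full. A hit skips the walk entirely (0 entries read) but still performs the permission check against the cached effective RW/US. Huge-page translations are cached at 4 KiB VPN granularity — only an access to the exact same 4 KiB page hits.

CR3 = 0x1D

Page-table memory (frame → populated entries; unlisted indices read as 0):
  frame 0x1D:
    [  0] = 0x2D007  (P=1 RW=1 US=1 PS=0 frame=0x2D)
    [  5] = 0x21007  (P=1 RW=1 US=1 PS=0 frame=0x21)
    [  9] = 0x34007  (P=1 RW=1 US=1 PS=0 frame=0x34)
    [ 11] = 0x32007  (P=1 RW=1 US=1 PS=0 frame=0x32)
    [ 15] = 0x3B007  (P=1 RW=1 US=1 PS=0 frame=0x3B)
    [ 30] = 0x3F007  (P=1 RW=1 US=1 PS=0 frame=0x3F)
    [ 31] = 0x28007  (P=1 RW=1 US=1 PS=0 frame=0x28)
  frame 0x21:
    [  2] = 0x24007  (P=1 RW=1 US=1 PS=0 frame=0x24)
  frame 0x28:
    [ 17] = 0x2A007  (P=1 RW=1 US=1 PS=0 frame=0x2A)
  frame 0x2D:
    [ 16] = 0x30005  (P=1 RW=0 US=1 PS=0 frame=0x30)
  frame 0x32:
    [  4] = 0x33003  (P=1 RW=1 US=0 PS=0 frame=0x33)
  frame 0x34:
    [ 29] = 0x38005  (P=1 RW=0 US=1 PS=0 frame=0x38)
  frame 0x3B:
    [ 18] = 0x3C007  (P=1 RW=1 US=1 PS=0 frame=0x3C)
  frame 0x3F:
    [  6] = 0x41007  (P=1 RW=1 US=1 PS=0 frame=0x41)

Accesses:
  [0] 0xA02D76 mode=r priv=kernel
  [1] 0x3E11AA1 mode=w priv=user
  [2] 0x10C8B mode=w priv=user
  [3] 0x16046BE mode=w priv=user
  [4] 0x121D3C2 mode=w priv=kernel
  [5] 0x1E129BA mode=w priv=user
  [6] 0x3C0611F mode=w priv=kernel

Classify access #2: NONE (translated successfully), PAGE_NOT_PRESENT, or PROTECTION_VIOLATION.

Per-access translation:
#0 VA=0xA02D76 (r,kernel):
  L0: frame=0x1D idx=5 entry=0x21007 [P=1 RW=1 US=1 PS=0]
  L1: frame=0x21 idx=2 entry=0x24007 [P=1 RW=1 US=1 PS=0]
  ⇒ phys 0x24D76  [2 reads]
#1 VA=0x3E11AA1 (w,user):
  L0: frame=0x1D idx=31 entry=0x28007 [P=1 RW=1 US=1 PS=0]
  L1: frame=0x28 idx=17 entry=0x2A007 [P=1 RW=1 US=1 PS=0]
  ⇒ phys 0x2AAA1  [2 reads]
#2 VA=0x10C8B (w,user):
  L0: frame=0x1D idx=0 entry=0x2D007 [P=1 RW=1 US=1 PS=0]
  L1: frame=0x2D idx=16 entry=0x30005 [P=1 RW=0 US=1 PS=0]
  ✗ PROTECTION_VIOLATION  [2 reads]
#3 VA=0x16046BE (w,user):
  L0: frame=0x1D idx=11 entry=0x32007 [P=1 RW=1 US=1 PS=0]
  L1: frame=0x32 idx=4 entry=0x33003 [P=1 RW=1 US=0 PS=0]
  ✗ PROTECTION_VIOLATION  [2 reads]
#4 VA=0x121D3C2 (w,kernel):
  L0: frame=0x1D idx=9 entry=0x34007 [P=1 RW=1 US=1 PS=0]
  L1: frame=0x34 idx=29 entry=0x38005 [P=1 RW=0 US=1 PS=0]
  ✗ PROTECTION_VIOLATION  [2 reads]
#5 VA=0x1E129BA (w,user):
  L0: frame=0x1D idx=15 entry=0x3B007 [P=1 RW=1 US=1 PS=0]
  L1: frame=0x3B idx=18 entry=0x3C007 [P=1 RW=1 US=1 PS=0]
  ⇒ phys 0x3C9BA  [2 reads]
#6 VA=0x3C0611F (w,kernel):
  L0: frame=0x1D idx=30 entry=0x3F007 [P=1 RW=1 US=1 PS=0]
  L1: frame=0x3F idx=6 entry=0x41007 [P=1 RW=1 US=1 PS=0]
  ⇒ phys 0x4111F  [2 reads]

Access #2 fault: PROTECTION_VIOLATION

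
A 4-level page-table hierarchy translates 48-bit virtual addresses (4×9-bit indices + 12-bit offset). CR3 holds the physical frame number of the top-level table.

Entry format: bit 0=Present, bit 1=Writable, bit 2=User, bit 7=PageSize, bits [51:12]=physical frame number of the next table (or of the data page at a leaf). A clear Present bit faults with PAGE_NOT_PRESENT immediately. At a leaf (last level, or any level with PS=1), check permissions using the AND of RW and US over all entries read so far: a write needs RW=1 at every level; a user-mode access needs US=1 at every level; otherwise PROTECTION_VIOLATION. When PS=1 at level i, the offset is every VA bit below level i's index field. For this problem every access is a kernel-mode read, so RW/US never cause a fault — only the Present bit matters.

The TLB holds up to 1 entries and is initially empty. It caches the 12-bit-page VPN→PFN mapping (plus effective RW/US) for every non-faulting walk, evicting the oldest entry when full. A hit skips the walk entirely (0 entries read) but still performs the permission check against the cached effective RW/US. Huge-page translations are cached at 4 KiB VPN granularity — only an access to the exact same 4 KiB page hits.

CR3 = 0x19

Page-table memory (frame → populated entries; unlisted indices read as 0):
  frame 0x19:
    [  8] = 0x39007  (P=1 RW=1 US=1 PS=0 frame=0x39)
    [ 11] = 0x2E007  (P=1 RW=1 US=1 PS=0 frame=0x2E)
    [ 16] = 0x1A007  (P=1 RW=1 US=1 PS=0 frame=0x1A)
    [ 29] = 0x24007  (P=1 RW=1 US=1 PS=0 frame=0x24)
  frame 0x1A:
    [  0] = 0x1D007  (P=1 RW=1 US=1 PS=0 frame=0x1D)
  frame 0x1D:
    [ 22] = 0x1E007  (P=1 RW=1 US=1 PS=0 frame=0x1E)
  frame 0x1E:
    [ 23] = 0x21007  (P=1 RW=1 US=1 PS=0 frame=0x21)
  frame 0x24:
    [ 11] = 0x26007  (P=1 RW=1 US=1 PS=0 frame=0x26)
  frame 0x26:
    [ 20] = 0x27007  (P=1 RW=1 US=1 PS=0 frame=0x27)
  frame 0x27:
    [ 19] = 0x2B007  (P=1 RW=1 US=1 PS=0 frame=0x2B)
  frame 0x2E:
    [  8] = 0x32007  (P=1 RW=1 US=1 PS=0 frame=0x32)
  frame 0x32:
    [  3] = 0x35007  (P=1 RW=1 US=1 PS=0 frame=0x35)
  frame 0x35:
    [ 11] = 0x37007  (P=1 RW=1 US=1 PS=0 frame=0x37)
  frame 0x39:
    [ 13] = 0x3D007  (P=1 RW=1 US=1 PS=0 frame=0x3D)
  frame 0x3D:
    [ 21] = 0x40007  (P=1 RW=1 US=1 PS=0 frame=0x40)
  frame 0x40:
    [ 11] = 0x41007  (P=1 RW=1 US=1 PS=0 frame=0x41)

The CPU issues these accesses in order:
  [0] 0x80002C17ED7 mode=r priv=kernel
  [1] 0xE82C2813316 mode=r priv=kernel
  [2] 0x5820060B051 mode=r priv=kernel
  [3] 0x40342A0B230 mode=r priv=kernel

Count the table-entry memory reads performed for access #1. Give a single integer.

Walk each access:
#0 VA=0x80002C17ED7 (r,kernel):
  L0: frame=0x19 idx=16 entry=0x1A007 [P=1 RW=1 US=1 PS=0]
  L1: frame=0x1A idx=0 entry=0x1D007 [P=1 RW=1 US=1 PS=0]
  L2: frame=0x1D idx=22 entry=0x1E007 [P=1 RW=1 US=1 PS=0]
  L3: frame=0x1E idx=23 entry=0x21007 [P=1 RW=1 US=1 PS=0]
  → PA=0x21ED7  (4 entries read)
#1 VA=0xE82C2813316 (r,kernel):
  L0: frame=0x19 idx=29 entry=0x24007 [P=1 RW=1 US=1 PS=0]
  L1: frame=0x24 idx=11 entry=0x26007 [P=1 RW=1 US=1 PS=0]
  L2: frame=0x26 idx=20 entry=0x27007 [P=1 RW=1 US=1 PS=0]
  L3: frame=0x27 idx=19 entry=0x2B007 [P=1 RW=1 US=1 PS=0]
  → PA=0x2B316  (4 entries read)
#2 VA=0x5820060B051 (r,kernel):
  L0: frame=0x19 idx=11 entry=0x2E007 [P=1 RW=1 US=1 PS=0]
  L1: frame=0x2E idx=8 entry=0x32007 [P=1 RW=1 US=1 PS=0]
  L2: frame=0x32 idx=3 entry=0x35007 [P=1 RW=1 US=1 PS=0]
  L3: frame=0x35 idx=11 entry=0x37007 [P=1 RW=1 US=1 PS=0]
  → PA=0x37051  (4 entries read)
#3 VA=0x40342A0B230 (r,kernel):
  L0: frame=0x19 idx=8 entry=0x39007 [P=1 RW=1 US=1 PS=0]
  L1: frame=0x39 idx=13 entry=0x3D007 [P=1 RW=1 US=1 PS=0]
  L2: frame=0x3D idx=21 entry=0x40007 [P=1 RW=1 US=1 PS=0]
  L3: frame=0x40 idx=11 entry=0x41007 [P=1 RW=1 US=1 PS=0]
  → PA=0x41230  (4 entries read)

Entries read for #1: 4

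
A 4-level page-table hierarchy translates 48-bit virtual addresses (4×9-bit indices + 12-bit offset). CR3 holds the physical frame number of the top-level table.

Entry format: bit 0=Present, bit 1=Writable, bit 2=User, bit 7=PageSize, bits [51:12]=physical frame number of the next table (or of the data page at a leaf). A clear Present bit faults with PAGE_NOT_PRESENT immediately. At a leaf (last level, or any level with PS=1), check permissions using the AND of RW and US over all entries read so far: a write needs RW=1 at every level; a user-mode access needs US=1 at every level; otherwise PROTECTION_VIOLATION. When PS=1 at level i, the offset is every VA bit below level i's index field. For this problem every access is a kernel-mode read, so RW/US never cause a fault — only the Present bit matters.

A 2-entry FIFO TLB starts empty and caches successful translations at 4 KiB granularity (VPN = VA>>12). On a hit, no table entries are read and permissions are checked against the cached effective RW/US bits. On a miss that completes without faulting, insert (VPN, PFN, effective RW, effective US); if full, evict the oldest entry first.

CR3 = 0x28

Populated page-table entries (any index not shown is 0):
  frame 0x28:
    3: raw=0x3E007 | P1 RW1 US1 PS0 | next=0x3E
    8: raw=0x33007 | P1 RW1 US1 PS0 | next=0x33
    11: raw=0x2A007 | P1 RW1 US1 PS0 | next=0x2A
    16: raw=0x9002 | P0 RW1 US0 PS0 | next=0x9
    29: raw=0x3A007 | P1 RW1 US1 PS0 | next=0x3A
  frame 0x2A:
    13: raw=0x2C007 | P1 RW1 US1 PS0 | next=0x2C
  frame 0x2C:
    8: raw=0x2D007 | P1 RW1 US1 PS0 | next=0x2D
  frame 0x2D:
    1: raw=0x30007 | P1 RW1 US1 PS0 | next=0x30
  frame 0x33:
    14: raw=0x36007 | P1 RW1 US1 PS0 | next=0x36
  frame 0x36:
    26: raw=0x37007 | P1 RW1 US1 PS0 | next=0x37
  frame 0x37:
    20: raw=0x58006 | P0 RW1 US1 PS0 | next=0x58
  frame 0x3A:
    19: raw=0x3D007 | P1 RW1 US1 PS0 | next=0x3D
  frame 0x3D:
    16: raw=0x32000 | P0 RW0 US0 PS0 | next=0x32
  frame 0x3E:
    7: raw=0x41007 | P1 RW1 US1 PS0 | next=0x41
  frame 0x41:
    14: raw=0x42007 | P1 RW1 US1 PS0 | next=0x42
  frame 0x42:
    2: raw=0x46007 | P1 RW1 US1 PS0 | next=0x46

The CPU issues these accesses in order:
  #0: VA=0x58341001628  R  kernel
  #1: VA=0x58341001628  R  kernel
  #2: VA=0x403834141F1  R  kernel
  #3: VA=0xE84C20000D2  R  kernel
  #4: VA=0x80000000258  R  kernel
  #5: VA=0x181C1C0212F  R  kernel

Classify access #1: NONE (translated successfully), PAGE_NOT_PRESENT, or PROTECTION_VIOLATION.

Trace:
#0 VA=0x58341001628 (r,kernel):
  [0] read 0x28 idx=11: raw=0x2A007 flags P=1 W=1 U=1 S=0
  [1] read 0x2A idx=13: raw=0x2C007 flags P=1 W=1 U=1 S=0
  [2] read 0x2C idx=8: raw=0x2D007 flags P=1 W=1 U=1 S=0
  [3] read 0x2D idx=1: raw=0x30007 flags P=1 W=1 U=1 S=0
  ⇒ phys 0x30628  [4 reads]
#1 VA=0x58341001628 (r,kernel):
  TLB hit vpn=0x58341001 → PA=0x30628
#2 VA=0x403834141F1 (r,kernel):
  [0] read 0x28 idx=8: raw=0x33007 flags P=1 W=1 U=1 S=0
  [1] read 0x33 idx=14: raw=0x36007 flags P=1 W=1 U=1 S=0
  [2] read 0x36 idx=26: raw=0x37007 flags P=1 W=1 U=1 S=0
  [3] read 0x37 idx=20: raw=0x58006 flags P=0 W=1 U=1 S=0
  ✗ PAGE_NOT_PRESENT  [4 reads]
#3 VA=0xE84C20000D2 (r,kernel):
  [0] read 0x28 idx=29: raw=0x3A007 flags P=1 W=1 U=1 S=0
  [1] read 0x3A idx=19: raw=0x3D007 flags P=1 W=1 U=1 S=0
  [2] read 0x3D idx=16: raw=0x32000 flags P=0 W=0 U=0 S=0
  ✗ PAGE_NOT_PRESENT  [3 reads]
#4 VA=0x80000000258 (r,kernel):
  [0] read 0x28 idx=16: raw=0x9002 flags P=0 W=1 U=0 S=0
  ✗ PAGE_NOT_PRESENT  [1 reads]
#5 VA=0x181C1C0212F (r,kernel):
  [0] read 0x28 idx=3: raw=0x3E007 flags P=1 W=1 U=1 S=0
  [1] read 0x3E idx=7: raw=0x41007 flags P=1 W=1 U=1 S=0
  [2] read 0x41 idx=14: raw=0x42007 flags P=1 W=1 U=1 S=0
  [3] read 0x42 idx=2: raw=0x46007 flags P=1 W=1 U=1 S=0
  ⇒ phys 0x4612F  [4 reads]

Access #1 fault: NONE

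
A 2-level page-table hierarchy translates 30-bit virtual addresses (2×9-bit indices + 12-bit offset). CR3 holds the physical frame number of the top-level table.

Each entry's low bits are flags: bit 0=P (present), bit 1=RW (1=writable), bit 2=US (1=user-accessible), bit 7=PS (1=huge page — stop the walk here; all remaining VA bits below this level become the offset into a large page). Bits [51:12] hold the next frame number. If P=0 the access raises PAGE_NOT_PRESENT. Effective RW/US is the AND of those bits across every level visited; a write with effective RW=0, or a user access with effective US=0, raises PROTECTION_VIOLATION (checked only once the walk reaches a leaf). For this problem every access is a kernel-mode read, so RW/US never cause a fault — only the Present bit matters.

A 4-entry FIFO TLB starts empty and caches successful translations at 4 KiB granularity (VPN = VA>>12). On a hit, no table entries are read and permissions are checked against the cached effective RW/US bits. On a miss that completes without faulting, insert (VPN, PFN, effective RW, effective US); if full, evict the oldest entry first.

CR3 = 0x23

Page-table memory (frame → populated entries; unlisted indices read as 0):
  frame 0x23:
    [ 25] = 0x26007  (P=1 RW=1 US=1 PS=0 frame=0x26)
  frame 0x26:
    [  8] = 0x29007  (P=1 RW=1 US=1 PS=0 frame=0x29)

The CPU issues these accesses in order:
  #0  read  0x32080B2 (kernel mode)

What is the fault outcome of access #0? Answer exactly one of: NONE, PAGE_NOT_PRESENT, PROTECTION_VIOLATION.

Trace:
#0 VA=0x32080B2 (r,kernel):
  L0 @0x23[25] → 0x26007  P=1,RW=1,US=1,PS=0
  L1 @0x26[8] → 0x29007  P=1,RW=1,US=1,PS=0
  ✓ 0x290B2  — 2 lookups

Access #0 fault: NONE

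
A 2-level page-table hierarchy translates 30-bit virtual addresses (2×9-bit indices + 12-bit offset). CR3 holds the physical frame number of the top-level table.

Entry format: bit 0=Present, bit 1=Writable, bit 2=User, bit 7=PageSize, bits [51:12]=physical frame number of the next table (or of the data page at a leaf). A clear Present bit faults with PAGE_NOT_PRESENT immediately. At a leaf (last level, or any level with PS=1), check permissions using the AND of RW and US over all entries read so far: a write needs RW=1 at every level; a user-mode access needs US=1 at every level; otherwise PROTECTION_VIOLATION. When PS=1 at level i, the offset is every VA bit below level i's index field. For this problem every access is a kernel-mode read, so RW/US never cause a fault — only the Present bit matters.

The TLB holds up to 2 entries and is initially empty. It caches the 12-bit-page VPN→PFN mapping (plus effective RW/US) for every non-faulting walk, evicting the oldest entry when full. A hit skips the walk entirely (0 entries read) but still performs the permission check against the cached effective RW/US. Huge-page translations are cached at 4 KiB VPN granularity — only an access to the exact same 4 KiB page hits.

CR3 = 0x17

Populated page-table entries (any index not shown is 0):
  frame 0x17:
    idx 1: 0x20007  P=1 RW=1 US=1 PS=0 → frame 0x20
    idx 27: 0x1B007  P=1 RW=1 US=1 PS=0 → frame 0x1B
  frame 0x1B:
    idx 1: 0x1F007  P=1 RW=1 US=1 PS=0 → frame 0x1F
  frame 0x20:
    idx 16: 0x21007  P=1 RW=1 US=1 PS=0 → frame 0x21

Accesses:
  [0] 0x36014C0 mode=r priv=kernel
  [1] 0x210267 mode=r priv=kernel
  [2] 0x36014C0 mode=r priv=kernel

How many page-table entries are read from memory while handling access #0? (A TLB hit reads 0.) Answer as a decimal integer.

Walk each access:
#0 VA=0x36014C0 (r,kernel):
  [0] read 0x17 idx=27: raw=0x1B007 flags P=1 W=1 U=1 S=0
  [1] read 0x1B idx=1: raw=0x1F007 flags P=1 W=1 U=1 S=0
  ⇒ phys 0x1F4C0  [2 reads]
#1 VA=0x210267 (r,kernel):
  [0] read 0x17 idx=1: raw=0x20007 flags P=1 W=1 U=1 S=0
  [1] read 0x20 idx=16: raw=0x21007 flags P=1 W=1 U=1 S=0
  ⇒ phys 0x21267  [2 reads]
#2 VA=0x36014C0 (r,kernel):
  TLB hit vpn=0x3601 → PA=0x1F4C0

Entries read for #0: 2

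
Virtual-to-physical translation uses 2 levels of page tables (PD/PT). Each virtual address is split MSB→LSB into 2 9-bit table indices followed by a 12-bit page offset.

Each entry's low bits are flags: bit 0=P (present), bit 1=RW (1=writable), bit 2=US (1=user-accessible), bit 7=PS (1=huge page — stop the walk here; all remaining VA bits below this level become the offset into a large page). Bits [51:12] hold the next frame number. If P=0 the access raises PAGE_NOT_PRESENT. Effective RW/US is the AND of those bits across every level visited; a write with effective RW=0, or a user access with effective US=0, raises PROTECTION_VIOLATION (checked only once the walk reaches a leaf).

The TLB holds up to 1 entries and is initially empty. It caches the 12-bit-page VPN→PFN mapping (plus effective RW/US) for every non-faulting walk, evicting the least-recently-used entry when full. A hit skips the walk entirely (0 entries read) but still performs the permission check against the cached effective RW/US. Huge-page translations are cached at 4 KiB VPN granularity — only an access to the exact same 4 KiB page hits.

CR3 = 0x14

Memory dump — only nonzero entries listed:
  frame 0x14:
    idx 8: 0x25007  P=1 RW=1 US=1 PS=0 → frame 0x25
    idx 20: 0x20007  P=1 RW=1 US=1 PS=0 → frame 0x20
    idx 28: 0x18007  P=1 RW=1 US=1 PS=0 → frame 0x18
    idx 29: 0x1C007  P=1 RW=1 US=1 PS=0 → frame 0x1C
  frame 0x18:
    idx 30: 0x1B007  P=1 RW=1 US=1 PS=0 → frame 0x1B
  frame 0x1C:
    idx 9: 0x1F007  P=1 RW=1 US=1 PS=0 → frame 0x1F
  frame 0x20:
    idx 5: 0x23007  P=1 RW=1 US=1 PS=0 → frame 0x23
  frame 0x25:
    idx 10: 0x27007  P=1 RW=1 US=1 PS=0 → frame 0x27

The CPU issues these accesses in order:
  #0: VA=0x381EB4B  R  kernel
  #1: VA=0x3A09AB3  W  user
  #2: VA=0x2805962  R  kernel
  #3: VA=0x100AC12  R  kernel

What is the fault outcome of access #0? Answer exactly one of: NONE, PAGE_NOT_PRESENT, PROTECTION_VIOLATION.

Per-access translation:
#0 VA=0x381EB4B (r,kernel):
  [0] read 0x14 idx=28: raw=0x18007 flags P=1 W=1 U=1 S=0
  [1] read 0x18 idx=30: raw=0x1B007 flags P=1 W=1 U=1 S=0
  ⇒ phys 0x1BB4B  [2 reads]
#1 VA=0x3A09AB3 (w,user):
  [0] read 0x14 idx=29: raw=0x1C007 flags P=1 W=1 U=1 S=0
  [1] read 0x1C idx=9: raw=0x1F007 flags P=1 W=1 U=1 S=0
  ⇒ phys 0x1FAB3  [2 reads]
#2 VA=0x2805962 (r,kernel):
  [0] read 0x14 idx=20: raw=0x20007 flags P=1 W=1 U=1 S=0
  [1] read 0x20 idx=5: raw=0x23007 flags P=1 W=1 U=1 S=0
  ⇒ phys 0x23962  [2 reads]
#3 VA=0x100AC12 (r,kernel):
  [0] read 0x14 idx=8: raw=0x25007 flags P=1 W=1 U=1 S=0
  [1] read 0x25 idx=10: raw=0x27007 flags P=1 W=1 U=1 S=0
  ⇒ phys 0x27C12  [2 reads]

Access #0 fault: NONE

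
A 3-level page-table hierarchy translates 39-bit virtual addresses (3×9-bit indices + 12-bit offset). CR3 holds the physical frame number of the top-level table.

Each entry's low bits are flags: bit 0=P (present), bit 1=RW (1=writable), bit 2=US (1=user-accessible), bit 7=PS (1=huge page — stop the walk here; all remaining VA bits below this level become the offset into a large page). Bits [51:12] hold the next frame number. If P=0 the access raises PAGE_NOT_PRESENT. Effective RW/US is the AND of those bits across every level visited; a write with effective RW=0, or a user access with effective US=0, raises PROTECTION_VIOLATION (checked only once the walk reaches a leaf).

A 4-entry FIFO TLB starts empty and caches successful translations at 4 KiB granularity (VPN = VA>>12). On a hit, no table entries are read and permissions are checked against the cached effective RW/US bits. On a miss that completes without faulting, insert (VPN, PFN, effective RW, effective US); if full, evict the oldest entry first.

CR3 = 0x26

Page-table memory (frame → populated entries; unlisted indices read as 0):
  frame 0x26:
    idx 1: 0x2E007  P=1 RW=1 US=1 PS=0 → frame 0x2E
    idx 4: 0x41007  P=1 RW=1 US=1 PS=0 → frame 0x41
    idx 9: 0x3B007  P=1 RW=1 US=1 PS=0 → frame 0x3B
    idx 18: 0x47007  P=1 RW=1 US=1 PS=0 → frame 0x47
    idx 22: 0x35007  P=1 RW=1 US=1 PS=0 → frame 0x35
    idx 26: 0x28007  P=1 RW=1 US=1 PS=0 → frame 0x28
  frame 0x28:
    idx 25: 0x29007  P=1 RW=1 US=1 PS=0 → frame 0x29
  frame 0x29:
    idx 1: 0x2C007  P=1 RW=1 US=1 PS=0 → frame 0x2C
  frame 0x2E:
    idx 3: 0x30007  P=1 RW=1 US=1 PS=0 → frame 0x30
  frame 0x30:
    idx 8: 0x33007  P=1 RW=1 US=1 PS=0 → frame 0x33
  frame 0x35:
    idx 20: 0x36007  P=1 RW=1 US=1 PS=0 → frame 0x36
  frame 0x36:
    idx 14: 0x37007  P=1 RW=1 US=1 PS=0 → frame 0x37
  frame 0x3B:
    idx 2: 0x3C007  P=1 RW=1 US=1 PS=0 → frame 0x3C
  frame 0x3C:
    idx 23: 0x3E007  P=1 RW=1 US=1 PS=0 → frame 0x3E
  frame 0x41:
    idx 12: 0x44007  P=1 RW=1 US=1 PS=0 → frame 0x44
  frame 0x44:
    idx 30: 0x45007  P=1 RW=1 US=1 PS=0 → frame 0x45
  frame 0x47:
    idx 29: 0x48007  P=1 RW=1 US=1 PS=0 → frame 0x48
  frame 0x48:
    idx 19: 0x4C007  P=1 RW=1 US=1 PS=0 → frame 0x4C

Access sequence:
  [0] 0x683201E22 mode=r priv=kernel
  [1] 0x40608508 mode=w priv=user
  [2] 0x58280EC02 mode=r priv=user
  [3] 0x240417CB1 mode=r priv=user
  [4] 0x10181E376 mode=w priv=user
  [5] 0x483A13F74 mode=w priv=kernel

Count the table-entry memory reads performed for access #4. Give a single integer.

Walk each access:
#0 VA=0x683201E22 (r,kernel):
  L0: frame=0x26 idx=26 entry=0x28007 [P=1 RW=1 US=1 PS=0]
  L1: frame=0x28 idx=25 entry=0x29007 [P=1 RW=1 US=1 PS=0]
  L2: frame=0x29 idx=1 entry=0x2C007 [P=1 RW=1 US=1 PS=0]
  → PA=0x2CE22  (3 entries read)
#1 VA=0x40608508 (w,user):
  L0: frame=0x26 idx=1 entry=0x2E007 [P=1 RW=1 US=1 PS=0]
  L1: frame=0x2E idx=3 entry=0x30007 [P=1 RW=1 US=1 PS=0]
  L2: frame=0x30 idx=8 entry=0x33007 [P=1 RW=1 US=1 PS=0]
  → PA=0x33508  (3 entries read)
#2 VA=0x58280EC02 (r,user):
  L0: frame=0x26 idx=22 entry=0x35007 [P=1 RW=1 US=1 PS=0]
  L1: frame=0x35 idx=20 entry=0x36007 [P=1 RW=1 US=1 PS=0]
  L2: frame=0x36 idx=14 entry=0x37007 [P=1 RW=1 US=1 PS=0]
  → PA=0x37C02  (3 entries read)
#3 VA=0x240417CB1 (r,user):
  L0: frame=0x26 idx=9 entry=0x3B007 [P=1 RW=1 US=1 PS=0]
  L1: frame=0x3B idx=2 entry=0x3C007 [P=1 RW=1 US=1 PS=0]
  L2: frame=0x3C idx=23 entry=0x3E007 [P=1 RW=1 US=1 PS=0]
  → PA=0x3ECB1  (3 entries read)
#4 VA=0x10181E376 (w,user):
  L0: frame=0x26 idx=4 entry=0x41007 [P=1 RW=1 US=1 PS=0]
  L1: frame=0x41 idx=12 entry=0x44007 [P=1 RW=1 US=1 PS=0]
  L2: frame=0x44 idx=30 entry=0x45007 [P=1 RW=1 US=1 PS=0]
  → PA=0x45376  (3 entries read)
#5 VA=0x483A13F74 (w,kernel):
  L0: frame=0x26 idx=18 entry=0x47007 [P=1 RW=1 US=1 PS=0]
  L1: frame=0x47 idx=29 entry=0x48007 [P=1 RW=1 US=1 PS=0]
  L2: frame=0x48 idx=19 entry=0x4C007 [P=1 RW=1 US=1 PS=0]
  → PA=0x4CF74  (3 entries read)

Entries read for #4: 3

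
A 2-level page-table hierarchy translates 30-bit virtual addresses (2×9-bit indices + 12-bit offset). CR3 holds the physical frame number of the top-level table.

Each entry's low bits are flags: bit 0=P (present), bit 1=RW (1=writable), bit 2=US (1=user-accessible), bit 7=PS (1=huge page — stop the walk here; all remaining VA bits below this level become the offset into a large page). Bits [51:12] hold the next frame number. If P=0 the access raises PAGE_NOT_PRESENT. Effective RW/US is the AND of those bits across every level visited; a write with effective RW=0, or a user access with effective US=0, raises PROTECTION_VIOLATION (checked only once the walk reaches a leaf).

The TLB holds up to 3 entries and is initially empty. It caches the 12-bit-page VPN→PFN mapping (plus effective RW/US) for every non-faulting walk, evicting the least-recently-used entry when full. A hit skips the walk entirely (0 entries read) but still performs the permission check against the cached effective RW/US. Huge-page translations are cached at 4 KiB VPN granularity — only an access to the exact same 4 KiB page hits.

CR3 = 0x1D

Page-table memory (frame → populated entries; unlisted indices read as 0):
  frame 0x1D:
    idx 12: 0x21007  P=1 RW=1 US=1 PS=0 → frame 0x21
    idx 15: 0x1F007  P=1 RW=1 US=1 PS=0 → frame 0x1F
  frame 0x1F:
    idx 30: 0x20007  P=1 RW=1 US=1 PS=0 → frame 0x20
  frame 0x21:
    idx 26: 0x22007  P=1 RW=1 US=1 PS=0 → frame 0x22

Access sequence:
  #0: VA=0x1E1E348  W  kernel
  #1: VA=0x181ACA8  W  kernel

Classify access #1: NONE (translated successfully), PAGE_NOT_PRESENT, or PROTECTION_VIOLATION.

Walk each access:
#0 VA=0x1E1E348 (w,kernel):
  lvl0: tbl 0x1D, slot 15 ⇒ 0x1F007 (P1/RW1/US1/PS0)
  lvl1: tbl 0x1F, slot 30 ⇒ 0x20007 (P1/RW1/US1/PS0)
  → PA=0x20348  (2 entries read)
#1 VA=0x181ACA8 (w,kernel):
  lvl0: tbl 0x1D, slot 12 ⇒ 0x21007 (P1/RW1/US1/PS0)
  lvl1: tbl 0x21, slot 26 ⇒ 0x22007 (P1/RW1/US1/PS0)
  → PA=0x22CA8  (2 entries read)

Access #1 fault: NONE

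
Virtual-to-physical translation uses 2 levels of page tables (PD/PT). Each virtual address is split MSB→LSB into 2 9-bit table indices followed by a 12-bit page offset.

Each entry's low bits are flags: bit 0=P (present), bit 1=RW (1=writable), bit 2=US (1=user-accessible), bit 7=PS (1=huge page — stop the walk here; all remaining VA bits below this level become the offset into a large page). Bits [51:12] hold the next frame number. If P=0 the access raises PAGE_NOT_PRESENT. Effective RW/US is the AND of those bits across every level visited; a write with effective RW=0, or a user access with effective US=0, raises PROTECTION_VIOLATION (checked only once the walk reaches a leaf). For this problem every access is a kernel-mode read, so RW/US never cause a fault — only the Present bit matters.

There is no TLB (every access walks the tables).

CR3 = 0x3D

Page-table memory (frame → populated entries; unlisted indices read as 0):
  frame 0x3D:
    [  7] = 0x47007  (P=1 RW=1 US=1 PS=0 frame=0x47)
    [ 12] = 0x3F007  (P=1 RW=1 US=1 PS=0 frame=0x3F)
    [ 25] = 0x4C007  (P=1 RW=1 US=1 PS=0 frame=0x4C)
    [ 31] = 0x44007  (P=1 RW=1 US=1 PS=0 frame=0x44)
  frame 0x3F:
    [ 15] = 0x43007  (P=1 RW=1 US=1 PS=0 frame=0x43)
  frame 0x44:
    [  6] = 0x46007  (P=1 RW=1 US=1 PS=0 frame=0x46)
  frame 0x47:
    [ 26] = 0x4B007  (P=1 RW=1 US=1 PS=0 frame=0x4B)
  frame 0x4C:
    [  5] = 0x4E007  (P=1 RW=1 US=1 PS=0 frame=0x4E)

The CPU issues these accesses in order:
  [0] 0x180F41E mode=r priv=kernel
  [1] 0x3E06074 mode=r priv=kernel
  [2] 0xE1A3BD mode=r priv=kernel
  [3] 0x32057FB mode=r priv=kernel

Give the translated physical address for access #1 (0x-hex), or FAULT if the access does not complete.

Per-access translation:
#0 VA=0x180F41E (r,kernel):
  [0] read 0x3D idx=12: raw=0x3F007 flags P=1 W=1 U=1 S=0
  [1] read 0x3F idx=15: raw=0x43007 flags P=1 W=1 U=1 S=0
  ⇒ phys 0x4341E  [2 reads]
#1 VA=0x3E06074 (r,kernel):
  [0] read 0x3D idx=31: raw=0x44007 flags P=1 W=1 U=1 S=0
  [1] read 0x44 idx=6: raw=0x46007 flags P=1 W=1 U=1 S=0
  ⇒ phys 0x46074  [2 reads]
#2 VA=0xE1A3BD (r,kernel):
  [0] read 0x3D idx=7: raw=0x47007 flags P=1 W=1 U=1 S=0
  [1] read 0x47 idx=26: raw=0x4B007 flags P=1 W=1 U=1 S=0
  ⇒ phys 0x4B3BD  [2 reads]
#3 VA=0x32057FB (r,kernel):
  [0] read 0x3D idx=25: raw=0x4C007 flags P=1 W=1 U=1 S=0
  [1] read 0x4C idx=5: raw=0x4E007 flags P=1 W=1 U=1 S=0
  ⇒ phys 0x4E7FB  [2 reads]

Access #1 PA: 0x46074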